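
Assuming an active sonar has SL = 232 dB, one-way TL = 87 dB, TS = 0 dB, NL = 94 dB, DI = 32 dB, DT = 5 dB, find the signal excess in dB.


SE = SL - 2*TL + TS - NL + DI - DT = 232 - 2*87 + (0) - 94 + 32 - 5 = -9

-9 dB


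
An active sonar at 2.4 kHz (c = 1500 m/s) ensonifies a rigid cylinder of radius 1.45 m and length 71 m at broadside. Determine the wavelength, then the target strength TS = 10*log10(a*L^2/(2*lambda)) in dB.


Step 1: lambda = c/f = 1500/2400 = 0.625 m
Step 2: TS = 10*log10(a*L^2/(2*lambda)) = 10*log10(1.45*71^2/(2*0.625)) = 37.67

37.67 dB


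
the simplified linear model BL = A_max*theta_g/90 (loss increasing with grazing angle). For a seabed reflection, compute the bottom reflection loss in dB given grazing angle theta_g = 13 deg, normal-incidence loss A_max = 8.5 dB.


BL = A_max * theta_g / 90 = 8.5 * 13 / 90 = 1.23

1.23 dB


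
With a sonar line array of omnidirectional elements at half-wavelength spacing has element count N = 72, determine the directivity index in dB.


DI = 10*log10(72) = 18.57

18.57 dB


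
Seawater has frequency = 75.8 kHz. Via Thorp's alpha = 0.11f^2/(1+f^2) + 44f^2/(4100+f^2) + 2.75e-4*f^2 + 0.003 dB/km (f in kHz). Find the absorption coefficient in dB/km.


27.37 dB/km


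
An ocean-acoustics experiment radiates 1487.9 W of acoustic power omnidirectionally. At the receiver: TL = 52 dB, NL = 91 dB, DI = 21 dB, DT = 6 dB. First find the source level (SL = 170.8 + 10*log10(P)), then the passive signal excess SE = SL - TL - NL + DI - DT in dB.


Step 1: SL = 170.8 + 10*log10(1487.9) = 202.53 dB
Step 2: SE = SL - TL - NL + DI - DT = 202.53 - 52 - 91 + 21 - 6 = 74.53

74.53 dB


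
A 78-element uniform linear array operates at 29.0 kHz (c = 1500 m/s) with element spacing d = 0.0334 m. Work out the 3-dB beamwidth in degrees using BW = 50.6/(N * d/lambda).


1.0 deg


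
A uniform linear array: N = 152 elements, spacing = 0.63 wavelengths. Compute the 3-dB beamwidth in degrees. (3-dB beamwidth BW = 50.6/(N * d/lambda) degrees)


0.53 deg


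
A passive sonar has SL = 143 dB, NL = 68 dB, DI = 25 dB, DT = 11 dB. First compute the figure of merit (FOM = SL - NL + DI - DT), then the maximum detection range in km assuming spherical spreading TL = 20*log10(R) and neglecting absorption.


Step 1: FOM = SL - NL + DI - DT = 143 - 68 + 25 - 11 = 89 dB
Step 2: at max range FOM = TL = 20*log10(R), so R = 10^(89/20) = 28183.83 m = 28.18 km

28.18 km


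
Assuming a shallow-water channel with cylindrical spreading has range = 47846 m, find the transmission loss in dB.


TL = 10*log10(47846) = 46.8

46.8 dB


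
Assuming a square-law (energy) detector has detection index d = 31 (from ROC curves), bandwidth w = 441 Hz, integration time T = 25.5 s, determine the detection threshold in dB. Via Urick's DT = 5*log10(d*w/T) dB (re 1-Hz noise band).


13.65 dB


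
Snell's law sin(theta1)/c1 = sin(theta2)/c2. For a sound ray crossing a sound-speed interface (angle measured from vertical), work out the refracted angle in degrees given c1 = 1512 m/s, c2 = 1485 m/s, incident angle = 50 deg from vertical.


48.8 deg


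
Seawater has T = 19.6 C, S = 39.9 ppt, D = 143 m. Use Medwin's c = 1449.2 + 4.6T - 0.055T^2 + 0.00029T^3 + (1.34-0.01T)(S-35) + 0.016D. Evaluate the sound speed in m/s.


c = 1449.2 + 4.6*19.6 - 0.055*19.6^2 + 0.00029*19.6^3 + (1.34 - 0.01*19.6)*(39.9 - 35) + 0.016*143 = 1528.31

1528.31 m/s


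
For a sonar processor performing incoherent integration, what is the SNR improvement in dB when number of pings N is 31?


Gain = 5*log10(31) = 7.46

7.46 dB


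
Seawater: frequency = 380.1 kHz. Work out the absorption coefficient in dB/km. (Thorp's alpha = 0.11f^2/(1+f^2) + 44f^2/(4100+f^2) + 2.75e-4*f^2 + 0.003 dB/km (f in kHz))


f^2 = 144476.01
alpha = 0.11*144476.01/(1+144476.01) + 44*144476.01/(4100+144476.01) + 2.75e-4*144476.01 + 0.003 = 82.63

82.63 dB/km


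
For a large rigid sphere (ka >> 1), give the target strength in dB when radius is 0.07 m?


TS = 10*log10(0.07^2 / 4) = 10*log10(0.001225) = -29.12

-29.12 dB


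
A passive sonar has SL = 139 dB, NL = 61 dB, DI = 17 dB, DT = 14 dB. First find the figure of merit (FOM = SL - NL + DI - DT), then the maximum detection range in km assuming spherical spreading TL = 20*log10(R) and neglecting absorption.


Step 1: FOM = SL - NL + DI - DT = 139 - 61 + 17 - 14 = 81 dB
Step 2: at max range FOM = TL = 20*log10(R), so R = 10^(81/20) = 11220.18 m = 11.22 km

11.22 km


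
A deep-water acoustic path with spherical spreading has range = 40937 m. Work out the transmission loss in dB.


92.24 dB


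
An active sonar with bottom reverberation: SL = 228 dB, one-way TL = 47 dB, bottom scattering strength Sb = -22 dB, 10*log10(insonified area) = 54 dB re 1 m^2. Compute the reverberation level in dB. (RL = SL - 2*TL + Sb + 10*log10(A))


166 dB


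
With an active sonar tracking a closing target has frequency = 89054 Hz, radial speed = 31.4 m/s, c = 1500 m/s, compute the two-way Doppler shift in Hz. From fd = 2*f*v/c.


fd = 2*f*v/c = 2 * 89054 * 31.4 / 1500 = 3728.39

3728.39 Hz


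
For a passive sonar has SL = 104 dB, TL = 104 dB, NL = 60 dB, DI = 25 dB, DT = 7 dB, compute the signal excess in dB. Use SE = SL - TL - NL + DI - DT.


SE = SL - TL - NL + DI - DT = 104 - 104 - 60 + 25 - 7 = -42

-42 dB


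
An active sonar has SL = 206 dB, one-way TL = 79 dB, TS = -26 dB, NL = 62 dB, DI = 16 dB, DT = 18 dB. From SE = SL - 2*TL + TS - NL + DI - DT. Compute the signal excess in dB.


-42 dB


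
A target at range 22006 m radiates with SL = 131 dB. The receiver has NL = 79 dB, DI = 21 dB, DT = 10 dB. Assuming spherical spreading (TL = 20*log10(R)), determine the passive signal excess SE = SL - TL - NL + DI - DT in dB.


-23.85 dB


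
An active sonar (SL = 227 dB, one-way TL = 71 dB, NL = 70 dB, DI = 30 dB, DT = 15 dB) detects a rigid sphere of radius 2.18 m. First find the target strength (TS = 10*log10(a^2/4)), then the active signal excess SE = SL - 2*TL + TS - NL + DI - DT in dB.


Step 1: TS = 10*log10(2.18^2/4) = 0.75 dB
Step 2: SE = SL - 2*TL + TS - NL + DI - DT = 227 - 2*71 + (0.75) - 70 + 30 - 15 = 30.75

30.75 dB


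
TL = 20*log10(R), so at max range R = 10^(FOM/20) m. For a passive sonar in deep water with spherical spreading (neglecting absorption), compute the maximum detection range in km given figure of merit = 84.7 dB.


At max range FOM = TL, so 20*log10(R) = 84.7
R = 10^(84.7/20) = 17179.08 m = 17.18 km

17.18 km


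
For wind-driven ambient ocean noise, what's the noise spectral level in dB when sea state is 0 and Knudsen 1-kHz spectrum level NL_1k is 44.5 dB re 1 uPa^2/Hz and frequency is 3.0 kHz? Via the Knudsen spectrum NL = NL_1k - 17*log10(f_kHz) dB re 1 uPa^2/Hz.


NL = NL_1k - 17*log10(f_kHz) = 44.5 - 17*log10(3.0) = 44.5 - (8.11) = 36.39

36.39 dB


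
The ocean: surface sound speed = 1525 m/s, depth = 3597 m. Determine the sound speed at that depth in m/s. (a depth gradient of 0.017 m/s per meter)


c = 1525 + 0.017 * 3597 = 1586.149

1586.149 m/s


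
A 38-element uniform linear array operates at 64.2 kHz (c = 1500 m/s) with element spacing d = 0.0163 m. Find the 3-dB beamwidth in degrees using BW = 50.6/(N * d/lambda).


Step 1: lambda = 1500/64200 = 0.02336 m
Step 2: d/lambda = 0.0163/0.02336 = 0.6978
Step 3: BW = 50.6/(N * d/lambda) = 50.6/(38 * 0.6978) = 1.91

1.91 deg


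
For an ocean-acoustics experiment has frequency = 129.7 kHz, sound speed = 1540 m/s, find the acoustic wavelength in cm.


1.19 cm


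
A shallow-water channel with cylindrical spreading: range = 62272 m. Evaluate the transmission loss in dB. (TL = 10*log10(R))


TL = 10*log10(62272) = 47.94

47.94 dB


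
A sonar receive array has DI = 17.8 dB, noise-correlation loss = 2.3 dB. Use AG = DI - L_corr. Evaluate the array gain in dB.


15.5 dB


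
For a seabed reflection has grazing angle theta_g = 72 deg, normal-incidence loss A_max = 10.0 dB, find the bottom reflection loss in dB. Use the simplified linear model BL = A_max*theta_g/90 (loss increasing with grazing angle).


BL = A_max * theta_g / 90 = 10.0 * 72 / 90 = 8.0

8.0 dB


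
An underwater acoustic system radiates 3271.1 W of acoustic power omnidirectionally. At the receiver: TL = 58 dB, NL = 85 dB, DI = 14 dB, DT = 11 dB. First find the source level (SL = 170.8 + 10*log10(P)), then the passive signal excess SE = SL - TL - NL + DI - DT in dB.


Step 1: SL = 170.8 + 10*log10(3271.1) = 205.95 dB
Step 2: SE = SL - TL - NL + DI - DT = 205.95 - 58 - 85 + 14 - 11 = 65.95

65.95 dB


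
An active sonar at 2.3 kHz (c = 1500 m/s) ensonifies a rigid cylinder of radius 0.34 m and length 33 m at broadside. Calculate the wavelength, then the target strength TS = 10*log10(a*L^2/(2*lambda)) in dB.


Step 1: lambda = c/f = 1500/2300 = 0.65217 m
Step 2: TS = 10*log10(a*L^2/(2*lambda)) = 10*log10(0.34*33^2/(2*0.65217)) = 24.53

24.53 dB


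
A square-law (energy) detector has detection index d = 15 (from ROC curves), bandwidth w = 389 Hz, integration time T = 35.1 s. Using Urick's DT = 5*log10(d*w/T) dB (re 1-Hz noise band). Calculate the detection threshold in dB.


DT = 5*log10(d*w/T) = 5*log10(15 * 389 / 35.1) = 5*log10(166.24) = 11.1

11.1 dB


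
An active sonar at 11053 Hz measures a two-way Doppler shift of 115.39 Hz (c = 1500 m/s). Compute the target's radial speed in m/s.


From fd = 2*f*v/c, v = c*fd/(2*f) = 1500 * 115.39 / (2*11053) = 7.83

7.83 m/s


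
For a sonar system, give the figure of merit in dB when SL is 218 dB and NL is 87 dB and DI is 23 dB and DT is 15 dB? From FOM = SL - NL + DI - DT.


FOM = SL - NL + DI - DT = 218 - 87 + 23 - 15 = 139

139 dB


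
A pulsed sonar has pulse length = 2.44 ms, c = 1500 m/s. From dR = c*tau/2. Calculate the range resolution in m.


1.83 m


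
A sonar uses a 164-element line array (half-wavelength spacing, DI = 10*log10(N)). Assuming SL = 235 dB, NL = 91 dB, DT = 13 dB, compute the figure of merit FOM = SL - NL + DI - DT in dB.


153.15 dB


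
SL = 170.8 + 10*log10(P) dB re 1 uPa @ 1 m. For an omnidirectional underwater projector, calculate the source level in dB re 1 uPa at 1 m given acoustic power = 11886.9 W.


SL = 170.8 + 10*log10(11886.9) = 170.8 + 40.75 = 211.55

211.55 dB


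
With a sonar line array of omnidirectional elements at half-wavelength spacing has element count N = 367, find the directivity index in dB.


DI = 10*log10(367) = 25.65

25.65 dB


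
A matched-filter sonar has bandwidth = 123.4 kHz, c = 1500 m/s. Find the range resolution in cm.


dR = c/(2*BW) = 1500 / (2 * 123.4e3) = 0.0061 m = 0.61 cm

0.61 cm


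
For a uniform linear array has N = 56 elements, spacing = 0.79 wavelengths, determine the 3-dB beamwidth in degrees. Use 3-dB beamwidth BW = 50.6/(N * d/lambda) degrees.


BW = 50.6 / (56 * 0.79) = 50.6 / 44.24 = 1.14

1.14 deg


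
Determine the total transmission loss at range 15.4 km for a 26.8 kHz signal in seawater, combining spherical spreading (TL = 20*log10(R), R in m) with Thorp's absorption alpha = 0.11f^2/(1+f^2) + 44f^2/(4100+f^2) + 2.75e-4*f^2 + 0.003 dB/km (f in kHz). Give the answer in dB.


189.54 dB


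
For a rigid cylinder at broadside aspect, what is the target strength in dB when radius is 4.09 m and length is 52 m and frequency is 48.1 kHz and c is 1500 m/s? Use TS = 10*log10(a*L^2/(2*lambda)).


lambda = 1500/48100 = 0.03119 m
TS = 10*log10(4.09*52^2/(2*0.03119)) = 52.49

52.49 dB


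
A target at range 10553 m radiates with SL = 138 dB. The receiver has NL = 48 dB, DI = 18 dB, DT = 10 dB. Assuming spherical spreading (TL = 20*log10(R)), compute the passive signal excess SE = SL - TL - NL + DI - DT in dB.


Step 1: TL = 20*log10(10553) = 80.47 dB
Step 2: SE = 138 - 80.47 - 48 + 18 - 10 = 17.53

17.53 dB


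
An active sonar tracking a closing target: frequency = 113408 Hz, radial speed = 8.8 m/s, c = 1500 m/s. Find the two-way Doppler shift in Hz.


fd = 2*f*v/c = 2 * 113408 * 8.8 / 1500 = 1330.65

1330.65 Hz


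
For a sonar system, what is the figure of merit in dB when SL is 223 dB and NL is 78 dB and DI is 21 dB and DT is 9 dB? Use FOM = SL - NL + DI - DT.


FOM = SL - NL + DI - DT = 223 - 78 + 21 - 9 = 157

157 dB


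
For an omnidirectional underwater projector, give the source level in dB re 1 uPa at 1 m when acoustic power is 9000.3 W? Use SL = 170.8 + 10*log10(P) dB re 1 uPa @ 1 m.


SL = 170.8 + 10*log10(9000.3) = 170.8 + 39.54 = 210.34

210.34 dB


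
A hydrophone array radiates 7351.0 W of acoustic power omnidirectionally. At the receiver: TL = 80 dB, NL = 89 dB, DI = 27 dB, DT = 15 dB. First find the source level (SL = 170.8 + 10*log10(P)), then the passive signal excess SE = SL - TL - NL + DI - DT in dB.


Step 1: SL = 170.8 + 10*log10(7351.0) = 209.46 dB
Step 2: SE = SL - TL - NL + DI - DT = 209.46 - 80 - 89 + 27 - 15 = 52.46

52.46 dB


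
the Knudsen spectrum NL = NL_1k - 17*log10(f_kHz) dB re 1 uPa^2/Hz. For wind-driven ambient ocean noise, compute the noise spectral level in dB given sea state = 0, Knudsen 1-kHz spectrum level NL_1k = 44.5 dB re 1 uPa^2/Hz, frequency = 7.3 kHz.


29.82 dB


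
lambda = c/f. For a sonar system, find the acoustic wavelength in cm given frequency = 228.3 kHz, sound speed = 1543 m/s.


0.68 cm


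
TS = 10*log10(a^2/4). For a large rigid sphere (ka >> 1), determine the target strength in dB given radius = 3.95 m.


5.91 dB


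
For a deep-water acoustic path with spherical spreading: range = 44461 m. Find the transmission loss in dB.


TL = 20*log10(44461) = 92.96

92.96 dB


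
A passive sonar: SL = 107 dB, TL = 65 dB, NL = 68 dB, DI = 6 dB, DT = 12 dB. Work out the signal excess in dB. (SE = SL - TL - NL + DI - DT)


SE = SL - TL - NL + DI - DT = 107 - 65 - 68 + 6 - 12 = -32

-32 dB


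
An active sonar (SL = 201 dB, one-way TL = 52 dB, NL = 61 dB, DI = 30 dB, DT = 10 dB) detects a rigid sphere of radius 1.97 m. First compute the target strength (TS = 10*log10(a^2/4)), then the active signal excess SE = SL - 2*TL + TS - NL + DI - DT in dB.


Step 1: TS = 10*log10(1.97^2/4) = -0.13 dB
Step 2: SE = SL - 2*TL + TS - NL + DI - DT = 201 - 2*52 + (-0.13) - 61 + 30 - 10 = 55.87

55.87 dB


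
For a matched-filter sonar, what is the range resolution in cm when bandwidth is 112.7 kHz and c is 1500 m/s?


dR = c/(2*BW) = 1500 / (2 * 112.7e3) = 0.0067 m = 0.67 cm

0.67 cm


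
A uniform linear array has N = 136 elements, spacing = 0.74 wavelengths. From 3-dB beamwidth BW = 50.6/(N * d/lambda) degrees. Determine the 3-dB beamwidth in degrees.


0.5 deg


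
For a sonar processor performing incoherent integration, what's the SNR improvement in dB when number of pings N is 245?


11.95 dB


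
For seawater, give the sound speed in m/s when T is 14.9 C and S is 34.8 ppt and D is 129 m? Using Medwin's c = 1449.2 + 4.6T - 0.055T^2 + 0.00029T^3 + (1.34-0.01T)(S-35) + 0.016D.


1508.31 m/s


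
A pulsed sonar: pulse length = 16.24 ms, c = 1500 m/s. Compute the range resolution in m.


dR = c*tau/2 = 1500 * 16.24e-3 / 2 = 12.18

12.18 m


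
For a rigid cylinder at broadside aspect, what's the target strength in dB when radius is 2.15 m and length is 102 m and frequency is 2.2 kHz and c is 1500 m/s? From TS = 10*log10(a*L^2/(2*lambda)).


lambda = 1500/2200 = 0.68182 m
TS = 10*log10(2.15*102^2/(2*0.68182)) = 42.15

42.15 dB


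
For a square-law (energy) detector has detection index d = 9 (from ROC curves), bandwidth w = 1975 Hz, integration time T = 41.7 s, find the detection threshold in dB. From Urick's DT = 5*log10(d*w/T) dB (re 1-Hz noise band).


DT = 5*log10(d*w/T) = 5*log10(9 * 1975 / 41.7) = 5*log10(426.26) = 13.15

13.15 dB


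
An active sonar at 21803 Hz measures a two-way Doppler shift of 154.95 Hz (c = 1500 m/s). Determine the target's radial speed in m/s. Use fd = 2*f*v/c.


From fd = 2*f*v/c, v = c*fd/(2*f) = 1500 * 154.95 / (2*21803) = 5.33

5.33 m/s


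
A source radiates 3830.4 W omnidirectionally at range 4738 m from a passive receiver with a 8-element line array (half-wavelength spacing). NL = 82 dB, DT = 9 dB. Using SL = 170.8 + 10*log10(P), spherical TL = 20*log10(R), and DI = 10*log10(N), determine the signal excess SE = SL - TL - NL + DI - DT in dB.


Step 1: SL = 170.8 + 10*log10(3830.4) = 206.63 dB
Step 2: TL = 20*log10(4738) = 73.51 dB
Step 3: DI = 10*log10(8) = 9.03 dB
Step 4: SE = SL - TL - NL + DI - DT = 206.63 - 73.51 - 82 + 9.03 - 9 = 51.15

51.15 dB


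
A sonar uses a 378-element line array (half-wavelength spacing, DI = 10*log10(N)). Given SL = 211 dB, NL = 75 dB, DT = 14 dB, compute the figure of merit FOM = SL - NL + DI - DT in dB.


147.77 dB


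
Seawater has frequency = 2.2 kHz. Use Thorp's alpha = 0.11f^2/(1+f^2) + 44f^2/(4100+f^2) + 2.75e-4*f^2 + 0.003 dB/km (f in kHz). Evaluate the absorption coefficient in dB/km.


0.147 dB/km


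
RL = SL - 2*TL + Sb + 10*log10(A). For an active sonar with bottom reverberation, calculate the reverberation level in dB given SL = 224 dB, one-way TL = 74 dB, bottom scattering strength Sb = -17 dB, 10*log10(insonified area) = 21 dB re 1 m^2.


80 dB


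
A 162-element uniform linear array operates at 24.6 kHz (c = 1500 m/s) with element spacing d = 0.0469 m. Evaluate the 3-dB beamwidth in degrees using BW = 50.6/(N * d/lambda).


Step 1: lambda = 1500/24600 = 0.06098 m
Step 2: d/lambda = 0.0469/0.06098 = 0.7691
Step 3: BW = 50.6/(N * d/lambda) = 50.6/(162 * 0.7691) = 0.41

0.41 deg


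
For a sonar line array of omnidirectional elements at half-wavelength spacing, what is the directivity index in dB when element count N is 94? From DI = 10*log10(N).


DI = 10*log10(94) = 19.73

19.73 dB


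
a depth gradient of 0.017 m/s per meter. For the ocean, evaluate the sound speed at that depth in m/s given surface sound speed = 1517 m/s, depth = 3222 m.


1571.774 m/s


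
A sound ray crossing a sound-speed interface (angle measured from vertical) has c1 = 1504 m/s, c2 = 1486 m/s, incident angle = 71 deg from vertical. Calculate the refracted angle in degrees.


sin(theta2) = (c2/c1)*sin(theta1) = (1486/1504)*sin(71 deg) = 0.9342
theta2 = arcsin(0.9342) = 69.1

69.1 deg


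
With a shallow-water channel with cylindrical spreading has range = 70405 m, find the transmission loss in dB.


TL = 10*log10(70405) = 48.48

48.48 dB


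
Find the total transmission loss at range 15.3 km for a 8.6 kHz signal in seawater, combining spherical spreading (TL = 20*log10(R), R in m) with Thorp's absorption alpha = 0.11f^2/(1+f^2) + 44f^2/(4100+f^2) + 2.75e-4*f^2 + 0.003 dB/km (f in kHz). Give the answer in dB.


Step 1 (Thorp): alpha = 0.11*73.96/(1+73.96) + 44*73.96/(4100+73.96) + 2.75e-4*73.96 + 0.003 = 0.9115 dB/km
Step 2: TL_spread = 20*log10(15300) = 83.69 dB
Step 3: TL_abs = alpha*R = 0.9115 * 15.3 = 13.95 dB
Step 4: TL_total = 83.69 + 13.95 = 97.64

97.64 dB


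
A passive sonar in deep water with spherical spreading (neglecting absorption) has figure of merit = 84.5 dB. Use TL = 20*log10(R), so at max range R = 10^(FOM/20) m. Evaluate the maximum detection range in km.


16.79 km


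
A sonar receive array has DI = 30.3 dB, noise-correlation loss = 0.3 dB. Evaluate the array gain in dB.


AG = DI - L_corr = 30.3 - 0.3 = 30.0

30.0 dB


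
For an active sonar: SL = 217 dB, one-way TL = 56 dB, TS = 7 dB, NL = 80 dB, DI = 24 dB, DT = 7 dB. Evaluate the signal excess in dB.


49 dB


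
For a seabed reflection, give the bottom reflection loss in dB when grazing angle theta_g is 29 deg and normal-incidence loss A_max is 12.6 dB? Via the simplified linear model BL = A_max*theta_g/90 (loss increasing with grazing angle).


BL = A_max * theta_g / 90 = 12.6 * 29 / 90 = 4.06

4.06 dB


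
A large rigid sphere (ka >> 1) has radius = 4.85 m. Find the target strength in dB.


7.69 dB


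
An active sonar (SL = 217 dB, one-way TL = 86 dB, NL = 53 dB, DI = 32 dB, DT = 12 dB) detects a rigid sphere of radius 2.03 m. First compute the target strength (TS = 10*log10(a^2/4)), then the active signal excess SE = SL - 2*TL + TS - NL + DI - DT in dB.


Step 1: TS = 10*log10(2.03^2/4) = 0.13 dB
Step 2: SE = SL - 2*TL + TS - NL + DI - DT = 217 - 2*86 + (0.13) - 53 + 32 - 12 = 12.13

12.13 dB


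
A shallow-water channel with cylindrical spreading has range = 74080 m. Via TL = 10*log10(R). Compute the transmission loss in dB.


TL = 10*log10(74080) = 48.7

48.7 dB


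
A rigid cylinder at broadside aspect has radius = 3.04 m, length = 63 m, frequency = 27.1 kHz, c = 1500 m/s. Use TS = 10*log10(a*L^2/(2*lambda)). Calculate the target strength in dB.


50.37 dB


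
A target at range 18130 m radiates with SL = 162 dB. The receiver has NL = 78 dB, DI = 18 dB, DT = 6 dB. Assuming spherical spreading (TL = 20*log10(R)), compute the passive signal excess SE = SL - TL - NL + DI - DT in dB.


10.83 dB


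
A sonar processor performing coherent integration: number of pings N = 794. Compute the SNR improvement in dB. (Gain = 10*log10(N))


Gain = 10*log10(794) = 29.0

29.0 dB


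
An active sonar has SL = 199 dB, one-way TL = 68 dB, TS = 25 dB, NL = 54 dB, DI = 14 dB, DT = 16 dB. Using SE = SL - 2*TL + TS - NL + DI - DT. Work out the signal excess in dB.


SE = SL - 2*TL + TS - NL + DI - DT = 199 - 2*68 + (25) - 54 + 14 - 16 = 32

32 dB


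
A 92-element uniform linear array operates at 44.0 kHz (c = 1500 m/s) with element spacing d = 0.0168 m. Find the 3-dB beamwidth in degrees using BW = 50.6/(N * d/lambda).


Step 1: lambda = 1500/44000 = 0.03409 m
Step 2: d/lambda = 0.0168/0.03409 = 0.4928
Step 3: BW = 50.6/(N * d/lambda) = 50.6/(92 * 0.4928) = 1.12

1.12 deg


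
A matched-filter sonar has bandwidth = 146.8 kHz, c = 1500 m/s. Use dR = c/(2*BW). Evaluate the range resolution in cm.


dR = c/(2*BW) = 1500 / (2 * 146.8e3) = 0.0051 m = 0.51 cm

0.51 cm


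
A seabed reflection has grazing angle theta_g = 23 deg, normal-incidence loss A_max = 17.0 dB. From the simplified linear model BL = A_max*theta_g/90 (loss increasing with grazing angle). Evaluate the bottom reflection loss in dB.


4.34 dB


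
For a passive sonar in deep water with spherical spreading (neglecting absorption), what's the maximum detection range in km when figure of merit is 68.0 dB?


At max range FOM = TL, so 20*log10(R) = 68.0
R = 10^(68.0/20) = 2511.89 m = 2.51 km

2.51 km


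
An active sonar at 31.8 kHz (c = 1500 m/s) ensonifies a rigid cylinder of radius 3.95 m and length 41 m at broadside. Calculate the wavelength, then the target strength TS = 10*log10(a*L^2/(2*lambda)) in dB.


Step 1: lambda = c/f = 1500/31800 = 0.04717 m
Step 2: TS = 10*log10(a*L^2/(2*lambda)) = 10*log10(3.95*41^2/(2*0.04717)) = 48.47

48.47 dB


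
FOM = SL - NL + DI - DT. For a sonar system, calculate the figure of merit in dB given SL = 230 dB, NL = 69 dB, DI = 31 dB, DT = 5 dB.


FOM = SL - NL + DI - DT = 230 - 69 + 31 - 5 = 187

187 dB


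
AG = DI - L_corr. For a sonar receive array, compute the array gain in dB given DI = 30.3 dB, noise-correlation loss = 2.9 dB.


27.4 dB


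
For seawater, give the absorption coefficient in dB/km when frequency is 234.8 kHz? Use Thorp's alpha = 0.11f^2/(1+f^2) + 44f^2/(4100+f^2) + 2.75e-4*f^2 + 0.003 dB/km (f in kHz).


f^2 = 55131.04
alpha = 0.11*55131.04/(1+55131.04) + 44*55131.04/(4100+55131.04) + 2.75e-4*55131.04 + 0.003 = 56.228

56.228 dB/km


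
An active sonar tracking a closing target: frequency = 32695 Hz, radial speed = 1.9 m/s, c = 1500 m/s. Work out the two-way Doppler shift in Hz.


82.83 Hz


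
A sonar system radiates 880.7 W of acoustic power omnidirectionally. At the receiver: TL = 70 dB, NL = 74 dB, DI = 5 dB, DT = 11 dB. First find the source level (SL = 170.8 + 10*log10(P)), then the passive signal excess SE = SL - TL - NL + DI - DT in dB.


Step 1: SL = 170.8 + 10*log10(880.7) = 200.25 dB
Step 2: SE = SL - TL - NL + DI - DT = 200.25 - 70 - 74 + 5 - 11 = 50.25

50.25 dB


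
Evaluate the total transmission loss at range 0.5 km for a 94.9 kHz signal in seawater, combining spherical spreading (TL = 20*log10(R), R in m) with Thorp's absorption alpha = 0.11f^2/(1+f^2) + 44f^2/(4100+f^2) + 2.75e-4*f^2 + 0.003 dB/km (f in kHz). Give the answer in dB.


Step 1 (Thorp): alpha = 0.11*9006.01/(1+9006.01) + 44*9006.01/(4100+9006.01) + 2.75e-4*9006.01 + 0.003 = 32.825 dB/km
Step 2: TL_spread = 20*log10(500) = 53.98 dB
Step 3: TL_abs = alpha*R = 32.825 * 0.5 = 16.41 dB
Step 4: TL_total = 53.98 + 16.41 = 70.39

70.39 dB


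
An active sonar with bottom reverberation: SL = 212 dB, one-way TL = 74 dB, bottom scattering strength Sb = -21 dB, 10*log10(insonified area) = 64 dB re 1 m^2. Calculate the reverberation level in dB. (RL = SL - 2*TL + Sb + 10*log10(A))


RL = SL - 2*TL + Sb + 10*log10(A) = 212 - 2*74 + (-21) + 64 = 107

107 dB


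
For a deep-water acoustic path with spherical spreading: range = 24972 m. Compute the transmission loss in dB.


TL = 20*log10(24972) = 87.95

87.95 dB


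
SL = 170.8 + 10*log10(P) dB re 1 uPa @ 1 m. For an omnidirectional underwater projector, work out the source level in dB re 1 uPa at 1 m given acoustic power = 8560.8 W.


SL = 170.8 + 10*log10(8560.8) = 170.8 + 39.33 = 210.13

210.13 dB


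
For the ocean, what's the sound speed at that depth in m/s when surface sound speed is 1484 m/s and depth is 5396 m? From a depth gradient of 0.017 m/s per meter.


c = 1484 + 0.017 * 5396 = 1575.732

1575.732 m/s


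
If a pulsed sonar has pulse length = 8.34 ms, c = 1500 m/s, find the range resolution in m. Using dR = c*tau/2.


dR = c*tau/2 = 1500 * 8.34e-3 / 2 = 6.255

6.255 m


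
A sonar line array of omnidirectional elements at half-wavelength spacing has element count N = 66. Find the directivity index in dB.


DI = 10*log10(66) = 18.2

18.2 dB


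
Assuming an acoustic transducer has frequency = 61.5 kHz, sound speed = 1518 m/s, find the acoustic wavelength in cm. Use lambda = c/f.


lambda = c/f = 1518 / 61500 = 0.0247 m = 2.47 cm

2.47 cm


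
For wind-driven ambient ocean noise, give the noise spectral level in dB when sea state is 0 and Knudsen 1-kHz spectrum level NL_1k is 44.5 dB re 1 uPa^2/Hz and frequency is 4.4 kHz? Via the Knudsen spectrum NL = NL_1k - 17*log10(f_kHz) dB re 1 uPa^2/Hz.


33.56 dB


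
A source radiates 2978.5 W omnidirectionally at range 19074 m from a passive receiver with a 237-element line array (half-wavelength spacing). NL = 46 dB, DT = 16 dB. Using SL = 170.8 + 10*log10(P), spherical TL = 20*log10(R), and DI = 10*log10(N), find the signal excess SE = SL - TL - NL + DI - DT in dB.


81.68 dB


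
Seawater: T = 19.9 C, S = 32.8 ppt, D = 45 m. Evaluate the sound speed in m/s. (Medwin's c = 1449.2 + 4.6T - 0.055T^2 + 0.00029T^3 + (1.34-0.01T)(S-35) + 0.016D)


1519.45 m/s


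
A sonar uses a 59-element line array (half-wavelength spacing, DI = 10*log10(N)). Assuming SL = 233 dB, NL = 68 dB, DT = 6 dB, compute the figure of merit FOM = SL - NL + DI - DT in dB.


176.71 dB


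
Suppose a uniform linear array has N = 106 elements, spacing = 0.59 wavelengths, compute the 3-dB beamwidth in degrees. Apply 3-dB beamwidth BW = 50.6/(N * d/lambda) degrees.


BW = 50.6 / (106 * 0.59) = 50.6 / 62.54 = 0.81

0.81 deg


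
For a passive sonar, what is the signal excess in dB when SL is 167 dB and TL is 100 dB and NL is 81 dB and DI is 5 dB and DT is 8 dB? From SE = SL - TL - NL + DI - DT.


SE = SL - TL - NL + DI - DT = 167 - 100 - 81 + 5 - 8 = -17

-17 dB


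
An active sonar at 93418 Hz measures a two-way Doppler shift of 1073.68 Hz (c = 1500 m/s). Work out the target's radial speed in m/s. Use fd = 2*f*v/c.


From fd = 2*f*v/c, v = c*fd/(2*f) = 1500 * 1073.68 / (2*93418) = 8.62

8.62 m/s


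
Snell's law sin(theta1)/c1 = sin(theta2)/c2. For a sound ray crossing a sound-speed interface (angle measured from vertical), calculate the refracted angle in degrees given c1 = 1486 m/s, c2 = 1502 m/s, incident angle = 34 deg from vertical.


sin(theta2) = (c2/c1)*sin(theta1) = (1502/1486)*sin(34 deg) = 0.56521
theta2 = arcsin(0.56521) = 34.42

34.42 deg


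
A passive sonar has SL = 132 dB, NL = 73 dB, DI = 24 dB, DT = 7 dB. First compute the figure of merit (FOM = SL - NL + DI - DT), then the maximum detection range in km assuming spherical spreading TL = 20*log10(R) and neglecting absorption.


Step 1: FOM = SL - NL + DI - DT = 132 - 73 + 24 - 7 = 76 dB
Step 2: at max range FOM = TL = 20*log10(R), so R = 10^(76/20) = 6309.57 m = 6.31 km

6.31 km


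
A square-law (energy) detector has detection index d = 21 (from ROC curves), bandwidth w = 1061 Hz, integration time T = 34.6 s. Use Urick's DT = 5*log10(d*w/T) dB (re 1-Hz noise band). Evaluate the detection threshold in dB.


DT = 5*log10(d*w/T) = 5*log10(21 * 1061 / 34.6) = 5*log10(643.96) = 14.04

14.04 dB


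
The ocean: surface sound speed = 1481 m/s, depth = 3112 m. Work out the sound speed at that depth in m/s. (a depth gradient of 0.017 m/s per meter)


1533.904 m/s


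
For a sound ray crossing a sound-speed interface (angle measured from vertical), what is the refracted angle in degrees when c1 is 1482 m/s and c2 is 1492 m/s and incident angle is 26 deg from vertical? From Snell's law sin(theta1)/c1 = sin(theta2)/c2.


26.19 deg


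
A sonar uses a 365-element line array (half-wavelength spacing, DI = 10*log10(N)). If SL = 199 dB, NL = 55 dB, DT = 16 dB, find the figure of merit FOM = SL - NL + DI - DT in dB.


Step 1: DI = 10*log10(365) = 25.62 dB
Step 2: FOM = SL - NL + DI - DT = 199 - 55 + 25.62 - 16 = 153.62

153.62 dB


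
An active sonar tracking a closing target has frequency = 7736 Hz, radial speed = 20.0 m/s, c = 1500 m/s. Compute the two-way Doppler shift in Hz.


206.29 Hz


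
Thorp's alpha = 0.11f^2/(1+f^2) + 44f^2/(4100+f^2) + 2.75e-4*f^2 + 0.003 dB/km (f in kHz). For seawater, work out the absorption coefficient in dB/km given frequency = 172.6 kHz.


f^2 = 29790.76
alpha = 0.11*29790.76/(1+29790.76) + 44*29790.76/(4100+29790.76) + 2.75e-4*29790.76 + 0.003 = 46.982

46.982 dB/km


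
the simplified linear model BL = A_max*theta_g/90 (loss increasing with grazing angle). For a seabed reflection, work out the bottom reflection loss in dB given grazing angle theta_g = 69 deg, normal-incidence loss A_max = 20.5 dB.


15.72 dB


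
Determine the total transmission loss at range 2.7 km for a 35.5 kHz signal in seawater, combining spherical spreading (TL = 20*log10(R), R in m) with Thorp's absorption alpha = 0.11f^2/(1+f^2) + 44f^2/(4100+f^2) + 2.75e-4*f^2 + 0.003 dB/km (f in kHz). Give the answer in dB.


Step 1 (Thorp): alpha = 0.11*1260.25/(1+1260.25) + 44*1260.25/(4100+1260.25) + 2.75e-4*1260.25 + 0.003 = 10.8043 dB/km
Step 2: TL_spread = 20*log10(2700) = 68.63 dB
Step 3: TL_abs = alpha*R = 10.8043 * 2.7 = 29.17 dB
Step 4: TL_total = 68.63 + 29.17 = 97.8

97.8 dB


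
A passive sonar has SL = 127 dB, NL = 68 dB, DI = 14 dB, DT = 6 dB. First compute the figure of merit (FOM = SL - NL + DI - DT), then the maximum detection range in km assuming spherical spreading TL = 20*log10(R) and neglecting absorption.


Step 1: FOM = SL - NL + DI - DT = 127 - 68 + 14 - 6 = 67 dB
Step 2: at max range FOM = TL = 20*log10(R), so R = 10^(67/20) = 2238.72 m = 2.24 km

2.24 km


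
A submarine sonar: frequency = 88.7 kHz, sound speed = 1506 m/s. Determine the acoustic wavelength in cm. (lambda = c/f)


lambda = c/f = 1506 / 88700 = 0.017 m = 1.7 cm

1.7 cm


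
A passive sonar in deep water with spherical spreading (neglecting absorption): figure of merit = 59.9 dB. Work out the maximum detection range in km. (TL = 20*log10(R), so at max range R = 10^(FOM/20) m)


At max range FOM = TL, so 20*log10(R) = 59.9
R = 10^(59.9/20) = 988.55 m = 0.99 km

0.99 km


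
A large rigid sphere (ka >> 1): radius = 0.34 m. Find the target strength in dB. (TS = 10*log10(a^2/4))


-15.39 dB


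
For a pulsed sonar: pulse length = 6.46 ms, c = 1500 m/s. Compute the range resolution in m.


4.845 m


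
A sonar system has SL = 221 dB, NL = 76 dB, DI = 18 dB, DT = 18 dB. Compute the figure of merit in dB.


FOM = SL - NL + DI - DT = 221 - 76 + 18 - 18 = 145

145 dB


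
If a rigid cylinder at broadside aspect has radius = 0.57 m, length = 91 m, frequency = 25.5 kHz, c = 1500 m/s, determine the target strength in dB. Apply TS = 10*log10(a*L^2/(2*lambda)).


lambda = 1500/25500 = 0.05882 m
TS = 10*log10(0.57*91^2/(2*0.05882)) = 46.03

46.03 dB


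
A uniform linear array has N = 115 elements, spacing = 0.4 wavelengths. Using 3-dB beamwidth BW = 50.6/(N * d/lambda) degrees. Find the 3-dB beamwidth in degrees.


BW = 50.6 / (115 * 0.4) = 50.6 / 46.0 = 1.1

1.1 deg


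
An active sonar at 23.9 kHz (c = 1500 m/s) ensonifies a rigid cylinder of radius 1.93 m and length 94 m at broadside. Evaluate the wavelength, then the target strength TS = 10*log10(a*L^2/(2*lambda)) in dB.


Step 1: lambda = c/f = 1500/23900 = 0.06276 m
Step 2: TS = 10*log10(a*L^2/(2*lambda)) = 10*log10(1.93*94^2/(2*0.06276)) = 51.33

51.33 dB


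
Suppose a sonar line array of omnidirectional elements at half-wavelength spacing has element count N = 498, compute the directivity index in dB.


26.97 dB


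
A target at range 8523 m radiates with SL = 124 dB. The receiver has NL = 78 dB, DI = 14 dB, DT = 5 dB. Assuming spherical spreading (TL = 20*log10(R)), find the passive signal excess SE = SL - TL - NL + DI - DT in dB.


Step 1: TL = 20*log10(8523) = 78.61 dB
Step 2: SE = 124 - 78.61 - 78 + 14 - 5 = -23.61

-23.61 dB


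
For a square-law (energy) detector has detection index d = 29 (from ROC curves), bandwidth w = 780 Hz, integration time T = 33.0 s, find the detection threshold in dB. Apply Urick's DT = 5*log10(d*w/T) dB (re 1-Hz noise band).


DT = 5*log10(d*w/T) = 5*log10(29 * 780 / 33.0) = 5*log10(685.45) = 14.18

14.18 dB


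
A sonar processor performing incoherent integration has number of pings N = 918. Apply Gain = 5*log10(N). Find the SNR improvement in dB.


14.81 dB


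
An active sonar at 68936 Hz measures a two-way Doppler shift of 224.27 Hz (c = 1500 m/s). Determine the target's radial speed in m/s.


From fd = 2*f*v/c, v = c*fd/(2*f) = 1500 * 224.27 / (2*68936) = 2.44

2.44 m/s


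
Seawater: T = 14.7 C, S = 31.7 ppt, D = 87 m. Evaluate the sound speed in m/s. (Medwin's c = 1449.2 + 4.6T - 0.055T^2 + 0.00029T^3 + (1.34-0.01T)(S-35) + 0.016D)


1503.31 m/s


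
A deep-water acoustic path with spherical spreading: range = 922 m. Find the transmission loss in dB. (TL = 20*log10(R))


TL = 20*log10(922) = 59.29

59.29 dB


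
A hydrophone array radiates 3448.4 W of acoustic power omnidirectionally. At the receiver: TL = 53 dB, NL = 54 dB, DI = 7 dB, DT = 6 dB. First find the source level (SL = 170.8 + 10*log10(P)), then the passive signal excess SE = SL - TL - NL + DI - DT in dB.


Step 1: SL = 170.8 + 10*log10(3448.4) = 206.18 dB
Step 2: SE = SL - TL - NL + DI - DT = 206.18 - 53 - 54 + 7 - 6 = 100.18

100.18 dB


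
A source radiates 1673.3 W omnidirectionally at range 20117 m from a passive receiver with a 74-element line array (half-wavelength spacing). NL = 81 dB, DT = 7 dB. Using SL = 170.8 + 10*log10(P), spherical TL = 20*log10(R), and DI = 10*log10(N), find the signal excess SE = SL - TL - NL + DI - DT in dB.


Step 1: SL = 170.8 + 10*log10(1673.3) = 203.04 dB
Step 2: TL = 20*log10(20117) = 86.07 dB
Step 3: DI = 10*log10(74) = 18.69 dB
Step 4: SE = SL - TL - NL + DI - DT = 203.04 - 86.07 - 81 + 18.69 - 7 = 47.66

47.66 dB


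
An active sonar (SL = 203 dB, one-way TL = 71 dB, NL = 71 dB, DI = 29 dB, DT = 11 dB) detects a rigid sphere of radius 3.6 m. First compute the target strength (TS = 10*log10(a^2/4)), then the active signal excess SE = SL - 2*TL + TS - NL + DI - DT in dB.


Step 1: TS = 10*log10(3.6^2/4) = 5.11 dB
Step 2: SE = SL - 2*TL + TS - NL + DI - DT = 203 - 2*71 + (5.11) - 71 + 29 - 11 = 13.11

13.11 dB


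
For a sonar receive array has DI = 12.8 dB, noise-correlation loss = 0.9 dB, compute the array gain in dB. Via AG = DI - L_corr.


AG = DI - L_corr = 12.8 - 0.9 = 11.9

11.9 dB


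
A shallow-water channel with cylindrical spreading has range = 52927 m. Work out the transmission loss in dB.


TL = 10*log10(52927) = 47.24

47.24 dB


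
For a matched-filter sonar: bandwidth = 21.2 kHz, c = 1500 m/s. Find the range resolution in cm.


dR = c/(2*BW) = 1500 / (2 * 21.2e3) = 0.0354 m = 3.54 cm

3.54 cm


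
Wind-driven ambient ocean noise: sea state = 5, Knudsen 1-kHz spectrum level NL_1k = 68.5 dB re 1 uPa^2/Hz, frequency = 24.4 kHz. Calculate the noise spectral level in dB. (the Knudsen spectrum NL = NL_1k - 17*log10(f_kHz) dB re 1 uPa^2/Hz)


NL = NL_1k - 17*log10(f_kHz) = 68.5 - 17*log10(24.4) = 68.5 - (23.59) = 44.91

44.91 dB


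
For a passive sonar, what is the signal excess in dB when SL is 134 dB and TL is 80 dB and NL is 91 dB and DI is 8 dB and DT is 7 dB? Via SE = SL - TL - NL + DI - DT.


SE = SL - TL - NL + DI - DT = 134 - 80 - 91 + 8 - 7 = -36

-36 dB


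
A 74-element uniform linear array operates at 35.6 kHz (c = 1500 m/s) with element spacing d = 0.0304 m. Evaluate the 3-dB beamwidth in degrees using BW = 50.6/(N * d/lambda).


Step 1: lambda = 1500/35600 = 0.04213 m
Step 2: d/lambda = 0.0304/0.04213 = 0.7216
Step 3: BW = 50.6/(N * d/lambda) = 50.6/(74 * 0.7216) = 0.95

0.95 deg


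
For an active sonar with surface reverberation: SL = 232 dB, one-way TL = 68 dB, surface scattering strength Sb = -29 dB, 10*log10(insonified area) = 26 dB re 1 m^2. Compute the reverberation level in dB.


RL = SL - 2*TL + Sb + 10*log10(A) = 232 - 2*68 + (-29) + 26 = 93

93 dB


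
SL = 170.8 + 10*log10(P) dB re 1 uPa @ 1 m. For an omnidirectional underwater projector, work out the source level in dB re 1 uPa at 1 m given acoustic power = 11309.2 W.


211.33 dB


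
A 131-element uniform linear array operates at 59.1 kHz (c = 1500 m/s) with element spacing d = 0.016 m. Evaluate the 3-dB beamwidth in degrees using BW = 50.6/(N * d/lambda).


Step 1: lambda = 1500/59100 = 0.02538 m
Step 2: d/lambda = 0.016/0.02538 = 0.6304
Step 3: BW = 50.6/(N * d/lambda) = 50.6/(131 * 0.6304) = 0.61

0.61 deg


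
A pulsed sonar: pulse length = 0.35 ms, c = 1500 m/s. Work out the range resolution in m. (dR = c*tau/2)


dR = c*tau/2 = 1500 * 0.35e-3 / 2 = 0.2625

0.2625 m


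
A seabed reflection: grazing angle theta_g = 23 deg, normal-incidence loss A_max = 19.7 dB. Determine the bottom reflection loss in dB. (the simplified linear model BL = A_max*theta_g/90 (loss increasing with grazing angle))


5.03 dB


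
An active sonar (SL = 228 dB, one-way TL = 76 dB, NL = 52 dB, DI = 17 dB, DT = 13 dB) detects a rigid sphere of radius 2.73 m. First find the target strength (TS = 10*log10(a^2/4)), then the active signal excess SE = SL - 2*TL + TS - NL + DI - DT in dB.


Step 1: TS = 10*log10(2.73^2/4) = 2.7 dB
Step 2: SE = SL - 2*TL + TS - NL + DI - DT = 228 - 2*76 + (2.7) - 52 + 17 - 13 = 30.7

30.7 dB


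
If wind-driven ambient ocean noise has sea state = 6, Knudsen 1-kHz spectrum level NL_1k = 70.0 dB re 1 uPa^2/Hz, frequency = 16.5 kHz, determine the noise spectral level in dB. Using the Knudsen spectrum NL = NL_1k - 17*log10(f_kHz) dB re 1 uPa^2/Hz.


NL = NL_1k - 17*log10(f_kHz) = 70.0 - 17*log10(16.5) = 70.0 - (20.7) = 49.3

49.3 dB


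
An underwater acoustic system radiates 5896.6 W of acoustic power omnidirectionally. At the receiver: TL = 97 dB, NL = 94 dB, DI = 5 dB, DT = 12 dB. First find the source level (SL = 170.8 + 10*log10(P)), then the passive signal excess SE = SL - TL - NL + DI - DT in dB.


Step 1: SL = 170.8 + 10*log10(5896.6) = 208.51 dB
Step 2: SE = SL - TL - NL + DI - DT = 208.51 - 97 - 94 + 5 - 12 = 10.51

10.51 dB
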